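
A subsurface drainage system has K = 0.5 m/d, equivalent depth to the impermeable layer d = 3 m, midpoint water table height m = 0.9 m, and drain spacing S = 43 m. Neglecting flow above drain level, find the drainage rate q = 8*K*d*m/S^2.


q = 8*K*d*m/S^2
q = 8*0.5*3*0.9/43^2
q = 10.8000 / 1849

0.0058 m/d


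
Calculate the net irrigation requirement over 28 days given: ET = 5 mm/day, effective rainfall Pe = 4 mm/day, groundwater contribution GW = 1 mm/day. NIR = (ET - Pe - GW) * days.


Daily deficit = ET - Pe - GW = 5 - 4 - 1 = 0 mm/day
NIR = 0 * 28 = 0 mm

0 mm


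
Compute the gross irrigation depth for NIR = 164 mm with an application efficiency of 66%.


Ea = 66% = 0.66
GID = NIR / Ea = 164 / 0.66 = 248.4848 mm

248.4848 mm


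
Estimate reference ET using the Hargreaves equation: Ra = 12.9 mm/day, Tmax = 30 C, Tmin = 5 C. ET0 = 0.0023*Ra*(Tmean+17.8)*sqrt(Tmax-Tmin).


Tmean = (Tmax + Tmin)/2 = (30 + 5)/2 = 17.5
ET0 = 0.0023 * 12.9 * (17.5 + 17.8) * sqrt(30 - 5)
ET0 = 0.0023 * 12.9 * 35.3 * 5.000000

5.2368 mm/day


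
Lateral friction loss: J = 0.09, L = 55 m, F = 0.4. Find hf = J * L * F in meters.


hf = J * L * F = 0.09 * 55 * 0.4 = 1.9800 m

1.9800 m


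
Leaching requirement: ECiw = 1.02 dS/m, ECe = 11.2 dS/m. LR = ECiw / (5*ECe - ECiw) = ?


LR = ECiw / (5*ECe - ECiw)
LR = 1.02 / (5*11.2 - 1.02)
LR = 1.02 / 54.9800

0.0186


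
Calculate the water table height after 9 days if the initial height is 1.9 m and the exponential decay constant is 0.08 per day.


m = m0 * exp(-k*t)
m = 1.9 * exp(-0.08 * 9)
m = 1.9 * exp(-0.7200)

0.9248 m


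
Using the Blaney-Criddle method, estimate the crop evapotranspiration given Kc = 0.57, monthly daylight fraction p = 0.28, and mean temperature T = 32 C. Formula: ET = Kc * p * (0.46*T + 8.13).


ET = Kc * p * (0.46*T + 8.13)
ET = 0.57 * 0.28 * (0.46*32 + 8.13)
ET = 0.57 * 0.28 * 22.8500

3.6469 mm/day


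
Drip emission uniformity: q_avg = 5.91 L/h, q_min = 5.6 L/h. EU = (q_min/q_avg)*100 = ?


EU = (q_min/q_avg)*100 = (5.6/5.91)*100 = 94.7547%

94.7547 %


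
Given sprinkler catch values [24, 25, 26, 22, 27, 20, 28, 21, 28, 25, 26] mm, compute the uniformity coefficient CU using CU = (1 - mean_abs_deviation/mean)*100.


mean = 24.727273 mm
MAD = 2.165289 mm
CU = (1 - 2.165289/24.727273)*100

91.2433 %


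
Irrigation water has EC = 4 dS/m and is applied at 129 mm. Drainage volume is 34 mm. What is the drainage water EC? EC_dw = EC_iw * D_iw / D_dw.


EC_dw = EC_iw * D_iw / D_dw
EC_dw = 4 * 129 / 34
EC_dw = 516 / 34

15.1765 dS/m


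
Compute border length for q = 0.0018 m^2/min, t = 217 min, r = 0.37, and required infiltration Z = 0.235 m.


L = q*t/((1+r)*Z)
L = 0.0018*217/((1+0.37)*0.235)
L = 0.3906/0.32195

1.2132 m


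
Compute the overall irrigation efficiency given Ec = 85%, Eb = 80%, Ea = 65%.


Ec = 0.85, Eb = 0.8, Ea = 0.65
E = 0.85 * 0.8 * 0.65 * 100 = 44.2000%

44.2000 %


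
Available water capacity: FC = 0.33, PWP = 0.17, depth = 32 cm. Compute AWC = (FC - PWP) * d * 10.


AWC = (FC - PWP) * d * 10
AWC = (0.33 - 0.17) * 32 * 10
AWC = 0.1600 * 32 * 10

51.2000 mm


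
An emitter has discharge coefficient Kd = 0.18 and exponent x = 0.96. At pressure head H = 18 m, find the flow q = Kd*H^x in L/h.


q = Kd * H^x = 0.18 * 18^0.96 = 0.18 * 16.034728

2.8863 L/h


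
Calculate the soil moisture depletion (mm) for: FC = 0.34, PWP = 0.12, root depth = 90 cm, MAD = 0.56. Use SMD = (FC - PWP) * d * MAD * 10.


SMD = (FC - PWP) * d * MAD * 10
SMD = (0.34 - 0.12) * 90 * 0.56 * 10
SMD = 0.2200 * 90 * 0.56 * 10

110.8800 mm


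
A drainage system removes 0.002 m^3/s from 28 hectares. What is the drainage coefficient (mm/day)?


DC = Q * 86400 / (A * 10000) * 1000
DC = 0.002 * 86400 / (28 * 10000) * 1000
DC = 172800.0000 / 280000

0.6171 mm/day


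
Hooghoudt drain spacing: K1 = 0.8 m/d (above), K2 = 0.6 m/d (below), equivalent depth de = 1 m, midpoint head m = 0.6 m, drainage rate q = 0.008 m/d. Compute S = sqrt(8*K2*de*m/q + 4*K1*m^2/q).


S^2 = 8*K2*de*m/q + 4*K1*m^2/q
S^2 = 8*0.6*1*0.6/0.008 + 4*0.8*0.6^2/0.008
S = sqrt(504.0000)

22.4499 m


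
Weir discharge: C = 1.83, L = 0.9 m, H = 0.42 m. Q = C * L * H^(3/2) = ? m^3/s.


Q = C * L * H^(3/2) = 1.83 * 0.9 * 0.42^1.5 = 1.83 * 0.9 * 0.272191

0.4483 m^3/s


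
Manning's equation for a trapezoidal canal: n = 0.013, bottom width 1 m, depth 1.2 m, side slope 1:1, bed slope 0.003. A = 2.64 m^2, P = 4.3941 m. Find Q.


R = A/P = 2.64/4.3941 = 0.600806
Q = (1/0.013) * 2.64 * 0.600806^(2/3) * 0.003^0.5

7.9197 m^3/s


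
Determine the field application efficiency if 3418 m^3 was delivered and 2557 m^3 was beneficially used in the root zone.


Ea = V_root / V_field * 100 = 2557 / 3418 * 100 = 74.8098%

74.8098 %


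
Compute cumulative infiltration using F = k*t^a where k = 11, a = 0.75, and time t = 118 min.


F = k * t^a = 11 * 118^0.75
F = 11 * 35.802348

393.8258 mm


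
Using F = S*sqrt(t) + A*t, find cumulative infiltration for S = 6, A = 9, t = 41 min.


F = S*sqrt(t) + A*t
F = 6*sqrt(41) + 9*41
F = 6*6.403124 + 369

407.4187 mm


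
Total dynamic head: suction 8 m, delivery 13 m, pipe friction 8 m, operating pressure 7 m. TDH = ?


TDH = Hs + Hd + hf + Hp = 8 + 13 + 8 + 7 = 36

36 m


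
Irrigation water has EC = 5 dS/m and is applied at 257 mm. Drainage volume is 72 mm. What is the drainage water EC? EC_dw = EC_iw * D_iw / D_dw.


EC_dw = EC_iw * D_iw / D_dw
EC_dw = 5 * 257 / 72
EC_dw = 1285 / 72

17.8472 dS/m


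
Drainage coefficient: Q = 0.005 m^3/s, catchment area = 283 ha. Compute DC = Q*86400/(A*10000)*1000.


DC = Q * 86400 / (A * 10000) * 1000
DC = 0.005 * 86400 / (283 * 10000) * 1000
DC = 432000.0000 / 2830000

0.1527 mm/day


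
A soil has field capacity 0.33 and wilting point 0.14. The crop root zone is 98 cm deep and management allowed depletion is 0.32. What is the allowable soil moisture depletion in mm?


SMD = (FC - PWP) * d * MAD * 10
SMD = (0.33 - 0.14) * 98 * 0.32 * 10
SMD = 0.1900 * 98 * 0.32 * 10

59.5840 mm


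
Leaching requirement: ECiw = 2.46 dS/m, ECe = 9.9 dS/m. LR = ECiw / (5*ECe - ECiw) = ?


LR = ECiw / (5*ECe - ECiw)
LR = 2.46 / (5*9.9 - 2.46)
LR = 2.46 / 47.0400

0.0523


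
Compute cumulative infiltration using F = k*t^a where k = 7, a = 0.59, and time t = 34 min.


F = k * t^a = 7 * 34^0.59
F = 7 * 8.008894

56.0623 mm


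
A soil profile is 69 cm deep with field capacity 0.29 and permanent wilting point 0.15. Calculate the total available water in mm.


AWC = (FC - PWP) * d * 10
AWC = (0.29 - 0.15) * 69 * 10
AWC = 0.1400 * 69 * 10

96.6000 mm


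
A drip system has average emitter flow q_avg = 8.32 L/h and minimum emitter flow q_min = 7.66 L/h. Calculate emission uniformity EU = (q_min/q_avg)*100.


EU = (q_min/q_avg)*100 = (7.66/8.32)*100 = 92.0673%

92.0673 %


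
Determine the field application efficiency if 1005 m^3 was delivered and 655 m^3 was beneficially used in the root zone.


Ea = V_root / V_field * 100 = 655 / 1005 * 100 = 65.1741%

65.1741 %


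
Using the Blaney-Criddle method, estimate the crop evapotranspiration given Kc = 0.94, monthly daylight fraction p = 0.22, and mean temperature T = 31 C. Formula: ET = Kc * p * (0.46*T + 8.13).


ET = Kc * p * (0.46*T + 8.13)
ET = 0.94 * 0.22 * (0.46*31 + 8.13)
ET = 0.94 * 0.22 * 22.3900

4.6303 mm/day


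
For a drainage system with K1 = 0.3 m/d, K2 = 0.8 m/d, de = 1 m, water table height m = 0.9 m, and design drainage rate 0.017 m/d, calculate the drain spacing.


S^2 = 8*K2*de*m/q + 4*K1*m^2/q
S^2 = 8*0.8*1*0.9/0.017 + 4*0.3*0.9^2/0.017
S = sqrt(396.0000)

19.8997 m


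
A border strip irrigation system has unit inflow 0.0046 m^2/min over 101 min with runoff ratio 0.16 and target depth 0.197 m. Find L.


L = q*t/((1+r)*Z)
L = 0.0046*101/((1+0.16)*0.197)
L = 0.4646/0.22852

2.0331 m


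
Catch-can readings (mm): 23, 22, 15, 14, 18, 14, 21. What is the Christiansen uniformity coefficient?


mean = 18.142857 mm
MAD = 3.306122 mm
CU = (1 - 3.306122/18.142857)*100

81.7773 %


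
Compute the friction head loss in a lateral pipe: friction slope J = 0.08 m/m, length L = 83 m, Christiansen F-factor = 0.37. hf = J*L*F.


hf = J * L * F = 0.08 * 83 * 0.37 = 2.4568 m

2.4568 m


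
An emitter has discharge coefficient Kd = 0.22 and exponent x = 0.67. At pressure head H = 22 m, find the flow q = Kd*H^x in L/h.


q = Kd * H^x = 0.22 * 22^0.67 = 0.22 * 7.932740

1.7452 L/h


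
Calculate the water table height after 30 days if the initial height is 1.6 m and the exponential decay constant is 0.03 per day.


m = m0 * exp(-k*t)
m = 1.6 * exp(-0.03 * 30)
m = 1.6 * exp(-0.9000)

0.6505 m


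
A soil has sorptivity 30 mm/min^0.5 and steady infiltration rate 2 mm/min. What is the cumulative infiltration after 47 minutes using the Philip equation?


F = S*sqrt(t) + A*t
F = 30*sqrt(47) + 2*47
F = 30*6.855655 + 94

299.6696 mm


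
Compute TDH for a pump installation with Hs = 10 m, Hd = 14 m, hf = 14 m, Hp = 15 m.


TDH = Hs + Hd + hf + Hp = 10 + 14 + 14 + 15 = 53

53 m


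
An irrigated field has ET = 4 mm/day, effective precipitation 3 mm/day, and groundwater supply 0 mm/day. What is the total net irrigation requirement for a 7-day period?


Daily deficit = ET - Pe - GW = 4 - 3 - 0 = 1 mm/day
NIR = 1 * 7 = 7 mm

7.0000 mm


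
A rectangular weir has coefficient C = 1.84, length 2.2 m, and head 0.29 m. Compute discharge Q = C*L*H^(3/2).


Q = C * L * H^(3/2) = 1.84 * 2.2 * 0.29^1.5 = 1.84 * 2.2 * 0.156170

0.6322 m^3/s


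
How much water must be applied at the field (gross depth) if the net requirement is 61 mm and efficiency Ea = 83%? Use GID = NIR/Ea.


Ea = 83% = 0.83
GID = NIR / Ea = 61 / 0.83 = 73.4940 mm

73.4940 mm


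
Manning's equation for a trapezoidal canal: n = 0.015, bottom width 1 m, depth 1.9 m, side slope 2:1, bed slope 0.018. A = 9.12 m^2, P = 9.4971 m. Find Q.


R = A/P = 9.12/9.4971 = 0.960293
Q = (1/0.015) * 9.12 * 0.960293^(2/3) * 0.018^0.5

79.3979 m^3/s


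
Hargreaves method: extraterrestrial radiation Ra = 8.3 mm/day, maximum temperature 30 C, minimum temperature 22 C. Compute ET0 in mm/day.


Tmean = (Tmax + Tmin)/2 = (30 + 22)/2 = 26.0
ET0 = 0.0023 * 8.3 * (26.0 + 17.8) * sqrt(30 - 22)
ET0 = 0.0023 * 8.3 * 43.8 * 2.828427

2.3650 mm/day


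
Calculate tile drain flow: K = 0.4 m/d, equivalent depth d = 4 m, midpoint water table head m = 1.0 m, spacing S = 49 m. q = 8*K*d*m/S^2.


q = 8*K*d*m/S^2
q = 8*0.4*4*1.0/49^2
q = 12.8000 / 2401

0.0053 m/d


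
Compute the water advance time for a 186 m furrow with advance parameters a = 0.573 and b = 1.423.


t = (L/a)^(1/b)
t = (186/0.573)^(1/1.423)
t = 324.607330^(1/1.423)

58.1880 min


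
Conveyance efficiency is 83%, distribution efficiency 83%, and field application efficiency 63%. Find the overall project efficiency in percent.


Ec = 0.83, Eb = 0.83, Ea = 0.63
E = 0.83 * 0.83 * 0.63 * 100 = 43.4007%

43.4007 %


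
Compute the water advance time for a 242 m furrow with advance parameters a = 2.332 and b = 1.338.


t = (L/a)^(1/b)
t = (242/2.332)^(1/1.338)
t = 103.773585^(1/1.338)

32.1212 min


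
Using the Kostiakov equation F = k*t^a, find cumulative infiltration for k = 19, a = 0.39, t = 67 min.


F = k * t^a = 19 * 67^0.39
F = 19 * 5.154294

97.9316 mm


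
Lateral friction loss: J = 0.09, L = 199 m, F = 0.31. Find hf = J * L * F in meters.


hf = J * L * F = 0.09 * 199 * 0.31 = 5.5521 m

5.5521 m


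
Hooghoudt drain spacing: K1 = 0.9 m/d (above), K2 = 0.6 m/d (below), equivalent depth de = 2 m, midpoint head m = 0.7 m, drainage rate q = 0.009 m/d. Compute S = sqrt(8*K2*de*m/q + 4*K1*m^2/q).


S^2 = 8*K2*de*m/q + 4*K1*m^2/q
S^2 = 8*0.6*2*0.7/0.009 + 4*0.9*0.7^2/0.009
S = sqrt(942.6667)

30.7029 m


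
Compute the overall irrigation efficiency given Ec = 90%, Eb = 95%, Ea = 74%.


Ec = 0.9, Eb = 0.95, Ea = 0.74
E = 0.9 * 0.95 * 0.74 * 100 = 63.2700%

63.2700 %


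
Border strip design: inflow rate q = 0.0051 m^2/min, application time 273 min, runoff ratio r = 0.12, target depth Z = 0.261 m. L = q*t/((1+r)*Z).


L = q*t/((1+r)*Z)
L = 0.0051*273/((1+0.12)*0.261)
L = 1.3923/0.29232

4.7629 m


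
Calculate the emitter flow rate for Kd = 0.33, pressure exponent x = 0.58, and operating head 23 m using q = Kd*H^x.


q = Kd * H^x = 0.33 * 23^0.58 = 0.33 * 6.163142

2.0338 L/h


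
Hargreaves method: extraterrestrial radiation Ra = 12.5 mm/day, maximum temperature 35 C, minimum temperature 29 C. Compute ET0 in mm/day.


Tmean = (Tmax + Tmin)/2 = (35 + 29)/2 = 32.0
ET0 = 0.0023 * 12.5 * (32.0 + 17.8) * sqrt(35 - 29)
ET0 = 0.0023 * 12.5 * 49.8 * 2.449490

3.5071 mm/day


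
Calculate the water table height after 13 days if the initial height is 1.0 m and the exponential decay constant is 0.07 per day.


m = m0 * exp(-k*t)
m = 1.0 * exp(-0.07 * 13)
m = 1.0 * exp(-0.9100)

0.4025 m


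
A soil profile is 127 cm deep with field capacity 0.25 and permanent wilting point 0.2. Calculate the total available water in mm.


AWC = (FC - PWP) * d * 10
AWC = (0.25 - 0.2) * 127 * 10
AWC = 0.0500 * 127 * 10

63.5000 mm


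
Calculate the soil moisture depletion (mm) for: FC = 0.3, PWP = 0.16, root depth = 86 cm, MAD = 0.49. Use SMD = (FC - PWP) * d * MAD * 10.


SMD = (FC - PWP) * d * MAD * 10
SMD = (0.3 - 0.16) * 86 * 0.49 * 10
SMD = 0.1400 * 86 * 0.49 * 10

58.9960 mm


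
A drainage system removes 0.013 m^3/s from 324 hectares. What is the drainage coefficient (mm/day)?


DC = Q * 86400 / (A * 10000) * 1000
DC = 0.013 * 86400 / (324 * 10000) * 1000
DC = 1123200.0000 / 3240000

0.3467 mm/day


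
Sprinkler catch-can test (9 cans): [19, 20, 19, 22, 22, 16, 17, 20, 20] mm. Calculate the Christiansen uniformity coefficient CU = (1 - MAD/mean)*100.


mean = 19.444444 mm
MAD = 1.506173 mm
CU = (1 - 1.506173/19.444444)*100

92.2540 %


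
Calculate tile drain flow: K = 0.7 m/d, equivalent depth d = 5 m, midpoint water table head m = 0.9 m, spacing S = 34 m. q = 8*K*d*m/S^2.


q = 8*K*d*m/S^2
q = 8*0.7*5*0.9/34^2
q = 25.2000 / 1156

0.0218 m/d


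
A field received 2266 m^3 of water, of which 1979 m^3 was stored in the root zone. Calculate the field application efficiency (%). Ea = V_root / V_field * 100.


Ea = V_root / V_field * 100 = 1979 / 2266 * 100 = 87.3345%

87.3345 %


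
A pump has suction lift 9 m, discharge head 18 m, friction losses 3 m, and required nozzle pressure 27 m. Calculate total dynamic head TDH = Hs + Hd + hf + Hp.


TDH = Hs + Hd + hf + Hp = 9 + 18 + 3 + 27 = 57

57 m


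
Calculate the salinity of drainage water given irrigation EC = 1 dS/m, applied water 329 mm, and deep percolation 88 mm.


EC_dw = EC_iw * D_iw / D_dw
EC_dw = 1 * 329 / 88
EC_dw = 329 / 88

3.7386 dS/m


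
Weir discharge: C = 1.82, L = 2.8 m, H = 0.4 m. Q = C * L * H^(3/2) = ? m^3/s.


Q = C * L * H^(3/2) = 1.82 * 2.8 * 0.4^1.5 = 1.82 * 2.8 * 0.252982

1.2892 m^3/s


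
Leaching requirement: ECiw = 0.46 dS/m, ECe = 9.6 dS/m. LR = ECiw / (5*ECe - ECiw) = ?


LR = ECiw / (5*ECe - ECiw)
LR = 0.46 / (5*9.6 - 0.46)
LR = 0.46 / 47.5400

0.0097


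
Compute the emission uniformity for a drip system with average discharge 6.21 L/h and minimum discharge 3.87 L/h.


EU = (q_min/q_avg)*100 = (3.87/6.21)*100 = 62.3188%

62.3188 %


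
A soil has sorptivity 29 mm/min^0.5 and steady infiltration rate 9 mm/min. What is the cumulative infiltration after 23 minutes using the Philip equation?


F = S*sqrt(t) + A*t
F = 29*sqrt(23) + 9*23
F = 29*4.795832 + 207

346.0791 mm


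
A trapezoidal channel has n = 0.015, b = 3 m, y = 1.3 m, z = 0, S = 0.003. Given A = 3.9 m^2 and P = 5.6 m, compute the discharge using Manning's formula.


R = A/P = 3.9/5.6 = 0.696429
Q = (1/0.015) * 3.9 * 0.696429^(2/3) * 0.003^0.5

11.1888 m^3/s


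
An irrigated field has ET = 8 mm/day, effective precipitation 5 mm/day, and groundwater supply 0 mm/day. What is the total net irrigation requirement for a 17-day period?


Daily deficit = ET - Pe - GW = 8 - 5 - 0 = 3 mm/day
NIR = 3 * 17 = 51 mm

51.0000 mm


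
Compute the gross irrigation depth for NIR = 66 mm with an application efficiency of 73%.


Ea = 73% = 0.73
GID = NIR / Ea = 66 / 0.73 = 90.4110 mm

90.4110 mm


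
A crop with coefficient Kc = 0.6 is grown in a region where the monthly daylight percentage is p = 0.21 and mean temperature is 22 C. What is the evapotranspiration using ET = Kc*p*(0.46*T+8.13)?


ET = Kc * p * (0.46*T + 8.13)
ET = 0.6 * 0.21 * (0.46*22 + 8.13)
ET = 0.6 * 0.21 * 18.2500

2.2995 mm/day


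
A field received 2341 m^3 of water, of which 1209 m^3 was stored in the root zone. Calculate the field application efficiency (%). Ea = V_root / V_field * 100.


Ea = V_root / V_field * 100 = 1209 / 2341 * 100 = 51.6446%

51.6446 %


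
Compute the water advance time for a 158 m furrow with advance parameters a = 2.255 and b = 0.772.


t = (L/a)^(1/b)
t = (158/2.255)^(1/0.772)
t = 70.066519^(1/0.772)

245.7863 min


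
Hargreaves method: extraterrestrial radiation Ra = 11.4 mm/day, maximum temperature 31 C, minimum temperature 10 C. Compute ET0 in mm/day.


Tmean = (Tmax + Tmin)/2 = (31 + 10)/2 = 20.5
ET0 = 0.0023 * 11.4 * (20.5 + 17.8) * sqrt(31 - 10)
ET0 = 0.0023 * 11.4 * 38.3 * 4.582576

4.6019 mm/day


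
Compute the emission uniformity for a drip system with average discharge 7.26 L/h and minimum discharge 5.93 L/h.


EU = (q_min/q_avg)*100 = (5.93/7.26)*100 = 81.6804%

81.6804 %


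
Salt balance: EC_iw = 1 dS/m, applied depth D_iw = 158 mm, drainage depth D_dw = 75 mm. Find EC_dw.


EC_dw = EC_iw * D_iw / D_dw
EC_dw = 1 * 158 / 75
EC_dw = 158 / 75

2.1067 dS/m


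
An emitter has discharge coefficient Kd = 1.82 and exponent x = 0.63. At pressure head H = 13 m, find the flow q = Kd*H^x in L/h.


q = Kd * H^x = 1.82 * 13^0.63 = 1.82 * 5.032506

9.1592 L/h


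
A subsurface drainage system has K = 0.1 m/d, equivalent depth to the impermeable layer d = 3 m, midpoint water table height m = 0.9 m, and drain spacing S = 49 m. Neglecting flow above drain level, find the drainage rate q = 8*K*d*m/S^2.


q = 8*K*d*m/S^2
q = 8*0.1*3*0.9/49^2
q = 2.1600 / 2401

8.9963e-04 m/d


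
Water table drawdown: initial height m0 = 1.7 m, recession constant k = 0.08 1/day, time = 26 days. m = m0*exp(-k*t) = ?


m = m0 * exp(-k*t)
m = 1.7 * exp(-0.08 * 26)
m = 1.7 * exp(-2.0800)

0.2124 m


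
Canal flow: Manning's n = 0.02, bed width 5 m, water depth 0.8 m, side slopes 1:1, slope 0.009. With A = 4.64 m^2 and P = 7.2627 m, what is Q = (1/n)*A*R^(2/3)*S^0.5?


R = A/P = 4.64/7.2627 = 0.638881
Q = (1/0.02) * 4.64 * 0.638881^(2/3) * 0.009^0.5

16.3264 m^3/s


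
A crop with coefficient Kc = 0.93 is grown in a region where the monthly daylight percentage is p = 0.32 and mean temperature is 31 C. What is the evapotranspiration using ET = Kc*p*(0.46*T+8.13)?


ET = Kc * p * (0.46*T + 8.13)
ET = 0.93 * 0.32 * (0.46*31 + 8.13)
ET = 0.93 * 0.32 * 22.3900

6.6633 mm/day


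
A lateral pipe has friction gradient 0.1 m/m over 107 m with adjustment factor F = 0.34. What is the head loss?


hf = J * L * F = 0.1 * 107 * 0.34 = 3.6380 m

3.6380 m


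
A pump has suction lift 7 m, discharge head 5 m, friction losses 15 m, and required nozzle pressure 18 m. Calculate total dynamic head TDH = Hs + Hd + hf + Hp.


TDH = Hs + Hd + hf + Hp = 7 + 5 + 15 + 18 = 45

45 m


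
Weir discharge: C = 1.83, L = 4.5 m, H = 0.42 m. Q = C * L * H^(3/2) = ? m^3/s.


Q = C * L * H^(3/2) = 1.83 * 4.5 * 0.42^1.5 = 1.83 * 4.5 * 0.272191

2.2415 m^3/s


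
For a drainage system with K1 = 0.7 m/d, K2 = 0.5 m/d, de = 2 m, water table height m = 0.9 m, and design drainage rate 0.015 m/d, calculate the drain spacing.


S^2 = 8*K2*de*m/q + 4*K1*m^2/q
S^2 = 8*0.5*2*0.9/0.015 + 4*0.7*0.9^2/0.015
S = sqrt(631.2000)

25.1237 m


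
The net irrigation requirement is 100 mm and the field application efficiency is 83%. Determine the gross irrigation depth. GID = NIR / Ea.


Ea = 83% = 0.83
GID = NIR / Ea = 100 / 0.83 = 120.4819 mm

120.4819 mm


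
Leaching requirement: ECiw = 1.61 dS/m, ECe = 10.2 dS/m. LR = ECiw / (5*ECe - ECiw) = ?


LR = ECiw / (5*ECe - ECiw)
LR = 1.61 / (5*10.2 - 1.61)
LR = 1.61 / 49.3900

0.0326


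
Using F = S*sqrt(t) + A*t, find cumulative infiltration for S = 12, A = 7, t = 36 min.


F = S*sqrt(t) + A*t
F = 12*sqrt(36) + 7*36
F = 12*6.000000 + 252

324.0000 mm


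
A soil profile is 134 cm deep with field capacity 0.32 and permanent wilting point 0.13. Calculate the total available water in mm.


AWC = (FC - PWP) * d * 10
AWC = (0.32 - 0.13) * 134 * 10
AWC = 0.1900 * 134 * 10

254.6000 mm


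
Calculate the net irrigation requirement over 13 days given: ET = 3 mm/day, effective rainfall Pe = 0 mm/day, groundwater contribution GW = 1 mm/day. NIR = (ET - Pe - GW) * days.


Daily deficit = ET - Pe - GW = 3 - 0 - 1 = 2 mm/day
NIR = 2 * 13 = 26 mm

26.0000 mm


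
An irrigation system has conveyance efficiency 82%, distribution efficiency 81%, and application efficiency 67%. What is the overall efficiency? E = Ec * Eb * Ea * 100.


Ec = 0.82, Eb = 0.81, Ea = 0.67
E = 0.82 * 0.81 * 0.67 * 100 = 44.5014%

44.5014 %


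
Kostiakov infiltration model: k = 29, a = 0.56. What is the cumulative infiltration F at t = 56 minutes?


F = k * t^a = 29 * 56^0.56
F = 29 * 9.527639

276.3015 mm


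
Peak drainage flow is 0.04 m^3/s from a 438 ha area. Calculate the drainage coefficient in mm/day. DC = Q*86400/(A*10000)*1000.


DC = Q * 86400 / (A * 10000) * 1000
DC = 0.04 * 86400 / (438 * 10000) * 1000
DC = 3456000.0000 / 4380000

0.7890 mm/day


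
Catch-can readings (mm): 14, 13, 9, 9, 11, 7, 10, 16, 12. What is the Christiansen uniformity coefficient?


mean = 11.222222 mm
MAD = 2.246914 mm
CU = (1 - 2.246914/11.222222)*100

79.9780 %


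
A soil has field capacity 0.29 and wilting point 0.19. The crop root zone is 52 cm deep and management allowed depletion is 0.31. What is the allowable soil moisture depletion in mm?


SMD = (FC - PWP) * d * MAD * 10
SMD = (0.29 - 0.19) * 52 * 0.31 * 10
SMD = 0.1000 * 52 * 0.31 * 10

16.1200 mm


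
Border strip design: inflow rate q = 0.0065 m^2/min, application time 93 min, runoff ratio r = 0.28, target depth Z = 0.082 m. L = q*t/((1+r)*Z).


L = q*t/((1+r)*Z)
L = 0.0065*93/((1+0.28)*0.082)
L = 0.6045/0.10496

5.7593 m


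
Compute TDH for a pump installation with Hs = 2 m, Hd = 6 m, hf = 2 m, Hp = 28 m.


TDH = Hs + Hd + hf + Hp = 2 + 6 + 2 + 28 = 38

38 m


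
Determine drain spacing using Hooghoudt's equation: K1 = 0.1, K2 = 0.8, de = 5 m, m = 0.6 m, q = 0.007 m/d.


S^2 = 8*K2*de*m/q + 4*K1*m^2/q
S^2 = 8*0.8*5*0.6/0.007 + 4*0.1*0.6^2/0.007
S = sqrt(2763.4286)

52.5683 m


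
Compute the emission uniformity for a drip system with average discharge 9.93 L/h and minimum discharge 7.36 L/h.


EU = (q_min/q_avg)*100 = (7.36/9.93)*100 = 74.1188%

74.1188 %


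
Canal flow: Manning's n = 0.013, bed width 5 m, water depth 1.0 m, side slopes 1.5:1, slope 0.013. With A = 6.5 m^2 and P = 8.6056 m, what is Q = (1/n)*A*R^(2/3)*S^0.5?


R = A/P = 6.5/8.6056 = 0.755322
Q = (1/0.013) * 6.5 * 0.755322^(2/3) * 0.013^0.5

47.2821 m^3/s


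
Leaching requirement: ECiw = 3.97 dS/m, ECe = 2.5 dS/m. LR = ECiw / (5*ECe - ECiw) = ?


LR = ECiw / (5*ECe - ECiw)
LR = 3.97 / (5*2.5 - 3.97)
LR = 3.97 / 8.5300

0.4654


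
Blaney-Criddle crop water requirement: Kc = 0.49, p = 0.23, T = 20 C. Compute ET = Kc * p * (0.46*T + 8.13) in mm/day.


ET = Kc * p * (0.46*T + 8.13)
ET = 0.49 * 0.23 * (0.46*20 + 8.13)
ET = 0.49 * 0.23 * 17.3300

1.9531 mm/day


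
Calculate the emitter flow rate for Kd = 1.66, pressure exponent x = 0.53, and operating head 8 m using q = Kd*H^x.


q = Kd * H^x = 1.66 * 8^0.53 = 1.66 * 3.010493

4.9974 L/h


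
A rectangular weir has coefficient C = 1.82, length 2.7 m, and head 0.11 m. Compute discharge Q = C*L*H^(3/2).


Q = C * L * H^(3/2) = 1.82 * 2.7 * 0.11^1.5 = 1.82 * 2.7 * 0.036483

0.1793 m^3/s


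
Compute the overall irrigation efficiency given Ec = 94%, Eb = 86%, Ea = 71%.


Ec = 0.94, Eb = 0.86, Ea = 0.71
E = 0.94 * 0.86 * 0.71 * 100 = 57.3964%

57.3964 %


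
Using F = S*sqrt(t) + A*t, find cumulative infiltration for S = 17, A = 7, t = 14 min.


F = S*sqrt(t) + A*t
F = 17*sqrt(14) + 7*14
F = 17*3.741657 + 98

161.6082 mm


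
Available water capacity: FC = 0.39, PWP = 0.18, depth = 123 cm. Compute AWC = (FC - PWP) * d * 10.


AWC = (FC - PWP) * d * 10
AWC = (0.39 - 0.18) * 123 * 10
AWC = 0.2100 * 123 * 10

258.3000 mm


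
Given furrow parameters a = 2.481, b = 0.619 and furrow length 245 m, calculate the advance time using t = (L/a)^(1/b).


t = (L/a)^(1/b)
t = (245/2.481)^(1/0.619)
t = 98.750504^(1/0.619)

1667.9998 min


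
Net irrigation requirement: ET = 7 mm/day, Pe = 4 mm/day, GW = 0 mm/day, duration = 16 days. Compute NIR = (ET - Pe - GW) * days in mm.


Daily deficit = ET - Pe - GW = 7 - 4 - 0 = 3 mm/day
NIR = 3 * 16 = 48 mm

48.0000 mm


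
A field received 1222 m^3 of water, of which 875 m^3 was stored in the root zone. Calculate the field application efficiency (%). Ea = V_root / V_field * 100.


Ea = V_root / V_field * 100 = 875 / 1222 * 100 = 71.6039%

71.6039 %


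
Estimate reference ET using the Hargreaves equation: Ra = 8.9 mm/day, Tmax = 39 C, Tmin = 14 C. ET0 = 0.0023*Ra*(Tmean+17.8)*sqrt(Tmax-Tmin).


Tmean = (Tmax + Tmin)/2 = (39 + 14)/2 = 26.5
ET0 = 0.0023 * 8.9 * (26.5 + 17.8) * sqrt(39 - 14)
ET0 = 0.0023 * 8.9 * 44.3 * 5.000000

4.5341 mm/day


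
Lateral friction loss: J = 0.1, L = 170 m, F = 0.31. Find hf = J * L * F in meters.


hf = J * L * F = 0.1 * 170 * 0.31 = 5.2700 m

5.2700 m


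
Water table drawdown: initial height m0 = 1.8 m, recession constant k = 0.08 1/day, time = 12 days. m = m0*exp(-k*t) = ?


m = m0 * exp(-k*t)
m = 1.8 * exp(-0.08 * 12)
m = 1.8 * exp(-0.9600)

0.6892 m


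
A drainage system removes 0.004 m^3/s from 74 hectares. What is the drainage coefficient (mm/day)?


DC = Q * 86400 / (A * 10000) * 1000
DC = 0.004 * 86400 / (74 * 10000) * 1000
DC = 345600.0000 / 740000

0.4670 mm/day


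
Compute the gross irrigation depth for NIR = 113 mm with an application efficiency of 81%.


Ea = 81% = 0.81
GID = NIR / Ea = 113 / 0.81 = 139.5062 mm

139.5062 mm


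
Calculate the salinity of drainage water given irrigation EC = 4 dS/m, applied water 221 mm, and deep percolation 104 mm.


EC_dw = EC_iw * D_iw / D_dw
EC_dw = 4 * 221 / 104
EC_dw = 884 / 104

8.5000 dS/m


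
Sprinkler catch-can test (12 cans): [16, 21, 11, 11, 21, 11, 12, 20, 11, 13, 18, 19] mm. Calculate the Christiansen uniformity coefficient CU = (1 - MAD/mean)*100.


mean = 15.333333 mm
MAD = 3.833333 mm
CU = (1 - 3.833333/15.333333)*100

75.0000 %


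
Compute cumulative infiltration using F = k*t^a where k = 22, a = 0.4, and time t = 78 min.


F = k * t^a = 22 * 78^0.4
F = 22 * 5.712653

125.6784 mm


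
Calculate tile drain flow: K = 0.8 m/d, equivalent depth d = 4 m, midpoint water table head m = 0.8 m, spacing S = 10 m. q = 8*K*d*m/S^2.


q = 8*K*d*m/S^2
q = 8*0.8*4*0.8/10^2
q = 20.4800 / 100

0.2048 m/d


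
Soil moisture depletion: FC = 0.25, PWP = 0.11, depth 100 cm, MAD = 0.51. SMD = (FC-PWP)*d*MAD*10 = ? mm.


SMD = (FC - PWP) * d * MAD * 10
SMD = (0.25 - 0.11) * 100 * 0.51 * 10
SMD = 0.1400 * 100 * 0.51 * 10

71.4000 mm


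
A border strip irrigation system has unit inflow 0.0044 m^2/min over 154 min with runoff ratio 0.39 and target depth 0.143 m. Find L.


L = q*t/((1+r)*Z)
L = 0.0044*154/((1+0.39)*0.143)
L = 0.6776/0.19877

3.4090 m


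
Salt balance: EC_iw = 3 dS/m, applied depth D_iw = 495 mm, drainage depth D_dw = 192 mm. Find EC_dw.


EC_dw = EC_iw * D_iw / D_dw
EC_dw = 3 * 495 / 192
EC_dw = 1485 / 192

7.7344 dS/m


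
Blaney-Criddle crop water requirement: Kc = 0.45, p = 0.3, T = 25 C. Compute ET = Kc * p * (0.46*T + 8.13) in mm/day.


ET = Kc * p * (0.46*T + 8.13)
ET = 0.45 * 0.3 * (0.46*25 + 8.13)
ET = 0.45 * 0.3 * 19.6300

2.6501 mm/day


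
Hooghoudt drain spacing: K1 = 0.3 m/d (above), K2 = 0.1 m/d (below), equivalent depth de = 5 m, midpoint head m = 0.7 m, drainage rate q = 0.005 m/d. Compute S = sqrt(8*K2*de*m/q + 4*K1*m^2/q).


S^2 = 8*K2*de*m/q + 4*K1*m^2/q
S^2 = 8*0.1*5*0.7/0.005 + 4*0.3*0.7^2/0.005
S = sqrt(677.6000)

26.0308 m


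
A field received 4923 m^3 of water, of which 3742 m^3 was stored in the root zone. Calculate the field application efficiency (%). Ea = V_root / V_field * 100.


Ea = V_root / V_field * 100 = 3742 / 4923 * 100 = 76.0106%

76.0106 %


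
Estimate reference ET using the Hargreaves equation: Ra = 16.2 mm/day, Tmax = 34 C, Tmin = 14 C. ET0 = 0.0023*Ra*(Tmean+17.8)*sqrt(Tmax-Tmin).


Tmean = (Tmax + Tmin)/2 = (34 + 14)/2 = 24.0
ET0 = 0.0023 * 16.2 * (24.0 + 17.8) * sqrt(34 - 14)
ET0 = 0.0023 * 16.2 * 41.8 * 4.472136

6.9652 mm/day


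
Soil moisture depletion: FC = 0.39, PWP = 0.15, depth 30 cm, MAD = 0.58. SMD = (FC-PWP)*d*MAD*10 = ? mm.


SMD = (FC - PWP) * d * MAD * 10
SMD = (0.39 - 0.15) * 30 * 0.58 * 10
SMD = 0.2400 * 30 * 0.58 * 10

41.7600 mm


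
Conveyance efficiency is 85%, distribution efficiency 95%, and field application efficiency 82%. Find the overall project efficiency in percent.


Ec = 0.85, Eb = 0.95, Ea = 0.82
E = 0.85 * 0.95 * 0.82 * 100 = 66.2150%

66.2150 %


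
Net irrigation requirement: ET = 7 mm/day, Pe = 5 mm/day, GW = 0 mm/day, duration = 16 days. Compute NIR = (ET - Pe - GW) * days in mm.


Daily deficit = ET - Pe - GW = 7 - 5 - 0 = 2 mm/day
NIR = 2 * 16 = 32 mm

32.0000 mm


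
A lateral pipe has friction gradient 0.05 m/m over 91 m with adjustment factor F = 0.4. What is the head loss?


hf = J * L * F = 0.05 * 91 * 0.4 = 1.8200 m

1.8200 m


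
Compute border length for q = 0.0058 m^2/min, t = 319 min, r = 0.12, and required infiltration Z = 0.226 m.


L = q*t/((1+r)*Z)
L = 0.0058*319/((1+0.12)*0.226)
L = 1.8502/0.25312

7.3096 m


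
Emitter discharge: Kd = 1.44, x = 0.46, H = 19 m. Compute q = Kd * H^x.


q = Kd * H^x = 1.44 * 19^0.46 = 1.44 * 3.874598

5.5794 L/h


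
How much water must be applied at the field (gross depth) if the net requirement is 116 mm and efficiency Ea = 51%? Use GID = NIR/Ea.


Ea = 51% = 0.51
GID = NIR / Ea = 116 / 0.51 = 227.4510 mm

227.4510 mm


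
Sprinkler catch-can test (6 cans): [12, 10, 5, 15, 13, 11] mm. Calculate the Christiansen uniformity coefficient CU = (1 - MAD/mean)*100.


mean = 11.000000 mm
MAD = 2.333333 mm
CU = (1 - 2.333333/11.000000)*100

78.7879 %


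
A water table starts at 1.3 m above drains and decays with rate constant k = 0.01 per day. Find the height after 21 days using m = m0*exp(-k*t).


m = m0 * exp(-k*t)
m = 1.3 * exp(-0.01 * 21)
m = 1.3 * exp(-0.2100)

1.0538 m


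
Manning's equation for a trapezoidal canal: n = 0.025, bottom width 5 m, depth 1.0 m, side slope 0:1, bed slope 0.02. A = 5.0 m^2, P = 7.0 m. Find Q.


R = A/P = 5.0/7.0 = 0.714286
Q = (1/0.025) * 5.0 * 0.714286^(2/3) * 0.02^0.5

22.6009 m^3/s


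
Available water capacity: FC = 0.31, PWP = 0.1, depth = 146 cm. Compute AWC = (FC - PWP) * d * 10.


AWC = (FC - PWP) * d * 10
AWC = (0.31 - 0.1) * 146 * 10
AWC = 0.2100 * 146 * 10

306.6000 mm


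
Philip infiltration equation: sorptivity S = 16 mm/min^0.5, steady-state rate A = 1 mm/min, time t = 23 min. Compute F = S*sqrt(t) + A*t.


F = S*sqrt(t) + A*t
F = 16*sqrt(23) + 1*23
F = 16*4.795832 + 23

99.7333 mm


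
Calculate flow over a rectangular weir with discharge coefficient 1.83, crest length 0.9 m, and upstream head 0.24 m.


Q = C * L * H^(3/2) = 1.83 * 0.9 * 0.24^1.5 = 1.83 * 0.9 * 0.117576

0.1936 m^3/s


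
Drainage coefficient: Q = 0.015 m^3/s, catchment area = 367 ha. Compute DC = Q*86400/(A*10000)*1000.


DC = Q * 86400 / (A * 10000) * 1000
DC = 0.015 * 86400 / (367 * 10000) * 1000
DC = 1296000.0000 / 3670000

0.3531 mm/day


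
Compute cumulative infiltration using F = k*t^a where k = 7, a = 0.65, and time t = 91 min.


F = k * t^a = 7 * 91^0.65
F = 7 * 18.766224

131.3636 mm


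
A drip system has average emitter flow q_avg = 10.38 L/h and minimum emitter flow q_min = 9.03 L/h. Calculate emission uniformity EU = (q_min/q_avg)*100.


EU = (q_min/q_avg)*100 = (9.03/10.38)*100 = 86.9942%

86.9942 %


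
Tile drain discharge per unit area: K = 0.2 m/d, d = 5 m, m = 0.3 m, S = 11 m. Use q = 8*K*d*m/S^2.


q = 8*K*d*m/S^2
q = 8*0.2*5*0.3/11^2
q = 2.4000 / 121

0.0198 m/d


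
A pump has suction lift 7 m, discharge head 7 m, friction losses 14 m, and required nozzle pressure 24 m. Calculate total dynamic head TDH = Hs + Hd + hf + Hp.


TDH = Hs + Hd + hf + Hp = 7 + 7 + 14 + 24 = 52

52 m


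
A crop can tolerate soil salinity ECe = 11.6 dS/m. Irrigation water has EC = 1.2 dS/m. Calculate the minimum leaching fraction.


LR = ECiw / (5*ECe - ECiw)
LR = 1.2 / (5*11.6 - 1.2)
LR = 1.2 / 56.8000

0.0211


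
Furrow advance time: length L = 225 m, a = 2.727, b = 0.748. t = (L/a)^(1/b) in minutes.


t = (L/a)^(1/b)
t = (225/2.727)^(1/0.748)
t = 82.508251^(1/0.748)

364.8903 min


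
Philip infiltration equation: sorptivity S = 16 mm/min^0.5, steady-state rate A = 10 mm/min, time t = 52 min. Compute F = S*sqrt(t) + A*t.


F = S*sqrt(t) + A*t
F = 16*sqrt(52) + 10*52
F = 16*7.211103 + 520

635.3776 mm


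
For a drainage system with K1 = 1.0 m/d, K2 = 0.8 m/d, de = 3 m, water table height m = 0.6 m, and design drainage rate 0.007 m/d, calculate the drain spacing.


S^2 = 8*K2*de*m/q + 4*K1*m^2/q
S^2 = 8*0.8*3*0.6/0.007 + 4*1.0*0.6^2/0.007
S = sqrt(1851.4286)

43.0282 m


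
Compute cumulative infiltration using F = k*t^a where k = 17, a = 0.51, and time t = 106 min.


F = k * t^a = 17 * 106^0.51
F = 17 * 10.787132

183.3812 mm


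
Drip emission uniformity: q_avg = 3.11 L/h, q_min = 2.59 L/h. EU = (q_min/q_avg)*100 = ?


EU = (q_min/q_avg)*100 = (2.59/3.11)*100 = 83.2797%

83.2797 %


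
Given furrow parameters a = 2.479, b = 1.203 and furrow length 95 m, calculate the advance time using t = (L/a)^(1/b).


t = (L/a)^(1/b)
t = (95/2.479)^(1/1.203)
t = 38.321904^(1/1.203)

20.7133 min


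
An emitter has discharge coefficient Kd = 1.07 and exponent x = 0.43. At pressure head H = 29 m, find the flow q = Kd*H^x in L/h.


q = Kd * H^x = 1.07 * 29^0.43 = 1.07 * 4.254330

4.5521 L/h


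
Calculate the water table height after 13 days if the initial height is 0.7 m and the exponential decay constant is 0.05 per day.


m = m0 * exp(-k*t)
m = 0.7 * exp(-0.05 * 13)
m = 0.7 * exp(-0.6500)

0.3654 m


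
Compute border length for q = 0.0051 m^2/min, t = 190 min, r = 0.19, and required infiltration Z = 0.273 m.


L = q*t/((1+r)*Z)
L = 0.0051*190/((1+0.19)*0.273)
L = 0.969/0.32487

2.9827 m


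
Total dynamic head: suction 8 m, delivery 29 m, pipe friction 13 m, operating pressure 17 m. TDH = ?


TDH = Hs + Hd + hf + Hp = 8 + 29 + 13 + 17 = 67

67 m


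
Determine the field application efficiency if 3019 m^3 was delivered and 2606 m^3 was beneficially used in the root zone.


Ea = V_root / V_field * 100 = 2606 / 3019 * 100 = 86.3200%

86.3200 %


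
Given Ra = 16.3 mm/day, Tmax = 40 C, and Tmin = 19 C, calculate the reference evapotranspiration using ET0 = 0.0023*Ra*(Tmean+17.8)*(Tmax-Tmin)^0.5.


Tmean = (Tmax + Tmin)/2 = (40 + 19)/2 = 29.5
ET0 = 0.0023 * 16.3 * (29.5 + 17.8) * sqrt(40 - 19)
ET0 = 0.0023 * 16.3 * 47.3 * 4.582576

8.1262 mm/day


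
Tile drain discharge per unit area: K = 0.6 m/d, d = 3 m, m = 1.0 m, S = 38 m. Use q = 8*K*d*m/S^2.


q = 8*K*d*m/S^2
q = 8*0.6*3*1.0/38^2
q = 14.4000 / 1444

0.0100 m/d


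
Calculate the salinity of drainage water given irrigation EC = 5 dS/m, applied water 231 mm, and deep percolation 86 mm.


EC_dw = EC_iw * D_iw / D_dw
EC_dw = 5 * 231 / 86
EC_dw = 1155 / 86

13.4302 dS/m


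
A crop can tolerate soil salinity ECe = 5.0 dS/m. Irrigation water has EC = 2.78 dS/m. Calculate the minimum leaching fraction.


LR = ECiw / (5*ECe - ECiw)
LR = 2.78 / (5*5.0 - 2.78)
LR = 2.78 / 22.2200

0.1251


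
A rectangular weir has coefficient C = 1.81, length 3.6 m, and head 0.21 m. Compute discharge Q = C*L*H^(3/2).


Q = C * L * H^(3/2) = 1.81 * 3.6 * 0.21^1.5 = 1.81 * 3.6 * 0.096234

0.6271 m^3/s


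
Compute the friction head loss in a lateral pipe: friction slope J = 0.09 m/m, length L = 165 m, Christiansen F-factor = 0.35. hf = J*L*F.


hf = J * L * F = 0.09 * 165 * 0.35 = 5.1975 m

5.1975 m


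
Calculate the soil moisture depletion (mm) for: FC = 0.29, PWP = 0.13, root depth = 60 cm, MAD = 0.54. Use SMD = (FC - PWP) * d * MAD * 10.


SMD = (FC - PWP) * d * MAD * 10
SMD = (0.29 - 0.13) * 60 * 0.54 * 10
SMD = 0.1600 * 60 * 0.54 * 10

51.8400 mm


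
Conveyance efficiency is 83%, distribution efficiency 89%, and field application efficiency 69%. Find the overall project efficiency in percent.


Ec = 0.83, Eb = 0.89, Ea = 0.69
E = 0.83 * 0.89 * 0.69 * 100 = 50.9703%

50.9703 %


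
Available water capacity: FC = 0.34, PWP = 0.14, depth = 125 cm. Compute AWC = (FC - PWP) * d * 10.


AWC = (FC - PWP) * d * 10
AWC = (0.34 - 0.14) * 125 * 10
AWC = 0.2000 * 125 * 10

250.0000 mm


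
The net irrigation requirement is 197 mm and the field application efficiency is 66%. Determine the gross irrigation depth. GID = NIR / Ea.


Ea = 66% = 0.66
GID = NIR / Ea = 197 / 0.66 = 298.4848 mm

298.4848 mm


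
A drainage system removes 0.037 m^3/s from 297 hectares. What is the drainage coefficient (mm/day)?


DC = Q * 86400 / (A * 10000) * 1000
DC = 0.037 * 86400 / (297 * 10000) * 1000
DC = 3196800.0000 / 2970000

1.0764 mm/day


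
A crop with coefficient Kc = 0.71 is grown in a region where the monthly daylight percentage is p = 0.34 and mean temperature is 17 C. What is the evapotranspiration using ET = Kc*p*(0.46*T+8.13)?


ET = Kc * p * (0.46*T + 8.13)
ET = 0.71 * 0.34 * (0.46*17 + 8.13)
ET = 0.71 * 0.34 * 15.9500

3.8503 mm/day


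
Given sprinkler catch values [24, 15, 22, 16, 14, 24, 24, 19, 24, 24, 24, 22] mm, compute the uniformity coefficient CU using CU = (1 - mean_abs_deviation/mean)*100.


mean = 21.000000 mm
MAD = 3.333333 mm
CU = (1 - 3.333333/21.000000)*100

84.1270 %


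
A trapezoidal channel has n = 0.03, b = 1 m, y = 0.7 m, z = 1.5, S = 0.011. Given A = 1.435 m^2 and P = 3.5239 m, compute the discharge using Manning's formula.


R = A/P = 1.435/3.5239 = 0.407219
Q = (1/0.03) * 1.435 * 0.407219^(2/3) * 0.011^0.5

2.7562 m^3/s


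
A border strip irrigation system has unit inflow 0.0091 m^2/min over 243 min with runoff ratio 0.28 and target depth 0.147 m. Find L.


L = q*t/((1+r)*Z)
L = 0.0091*243/((1+0.28)*0.147)
L = 2.2113/0.18816

11.7522 m


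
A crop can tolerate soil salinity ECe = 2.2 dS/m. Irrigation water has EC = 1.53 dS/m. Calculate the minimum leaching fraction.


LR = ECiw / (5*ECe - ECiw)
LR = 1.53 / (5*2.2 - 1.53)
LR = 1.53 / 9.4700

0.1616


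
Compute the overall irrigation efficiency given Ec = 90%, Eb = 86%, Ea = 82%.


Ec = 0.9, Eb = 0.86, Ea = 0.82
E = 0.9 * 0.86 * 0.82 * 100 = 63.4680%

63.4680 %


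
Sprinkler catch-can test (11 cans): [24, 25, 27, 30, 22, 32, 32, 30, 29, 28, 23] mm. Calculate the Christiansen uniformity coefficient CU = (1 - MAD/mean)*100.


mean = 27.454545 mm
MAD = 2.958678 mm
CU = (1 - 2.958678/27.454545)*100

89.2234 %


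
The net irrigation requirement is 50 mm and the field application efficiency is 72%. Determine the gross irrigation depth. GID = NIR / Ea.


Ea = 72% = 0.72
GID = NIR / Ea = 50 / 0.72 = 69.4444 mm

69.4444 mm
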